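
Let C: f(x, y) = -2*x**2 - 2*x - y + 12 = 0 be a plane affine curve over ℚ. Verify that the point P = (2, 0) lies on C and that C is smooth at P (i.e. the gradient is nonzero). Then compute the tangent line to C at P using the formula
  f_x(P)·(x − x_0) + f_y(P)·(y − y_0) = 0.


Tangent line at P: -10*x - y + 20 = 0.

Step 1: f(2, 0) = 0, so P lies on C.
Step 2: partial derivatives
  f_x(x, y) = -4*x - 2, f_y(x, y) = -1.
  f_x(P) = -10, f_y(P) = -1 (gradient nonzero, so P is smooth).
Step 3: tangent line at P: -10·(x − 2) + -1·(y − 0) = 0.
Expanding: -10*x - y + 20 = 0.


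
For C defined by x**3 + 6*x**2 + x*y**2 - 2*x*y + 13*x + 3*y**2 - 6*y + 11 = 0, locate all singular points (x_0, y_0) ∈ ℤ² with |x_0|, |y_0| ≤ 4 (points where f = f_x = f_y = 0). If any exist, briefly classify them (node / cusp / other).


Singular points: {(-2, 1)}; classification: cusp.

Compute partial derivatives:
  f_x = 3*x**2 + 12*x + y**2 - 2*y + 13.
  f_y = 2*x*y - 2*x + 6*y - 6.
Scan x_0 ∈ {−4, ..., 4}. For each x_0, f_y(x_0, y) is a polynomial in y; find its integer roots y ∈ {−4, ..., 4}, then test f_x and f at those candidates.
  x = -4: f_y(-4, y) = 2 - 2*y; vanishes at y ∈ {1}. (-4, 1): f_x = 12 ≠ 0.
  x = -3: f_y(-3, y) = 0; vanishes at y ∈ {-4, -3, -2, -1, 0, 1, 2, 3, 4}. (-3, -4): f_x = 28 ≠ 0; (-3, -3): f_x = 19 ≠ 0; (-3, -2): f_x = 12 ≠ 0; (-3, -1): f_x = 7 ≠ 0; (-3, 0): f_x = 4 ≠ 0; (-3, 1): f_x = 3 ≠ 0; (-3, 2): f_x = 4 ≠ 0; (-3, 3): f_x = 7 ≠ 0; (-3, 4): f_x = 12 ≠ 0.
  x = -2: f_y(-2, y) = 2*y - 2; vanishes at y ∈ {1}. (-2, 1): f_x = 0, f = 0 — SINGULAR.
  x = -1: f_y(-1, y) = 4*y - 4; vanishes at y ∈ {1}. (-1, 1): f_x = 3 ≠ 0.
  x = 0: f_y(0, y) = 6*y - 6; vanishes at y ∈ {1}. (0, 1): f_x = 12 ≠ 0.
  x = 1: f_y(1, y) = 8*y - 8; vanishes at y ∈ {1}. (1, 1): f_x = 27 ≠ 0.
  x = 2: f_y(2, y) = 10*y - 10; vanishes at y ∈ {1}. (2, 1): f_x = 48 ≠ 0.
  x = 3: f_y(3, y) = 12*y - 12; vanishes at y ∈ {1}. (3, 1): f_x = 75 ≠ 0.
  x = 4: f_y(4, y) = 14*y - 14; vanishes at y ∈ {1}. (4, 1): f_x = 108 ≠ 0.
Only singular point on the grid: (-2, 1).
Classify: substitute x = -2 + u, y = 1 + v and expand: f = u**3 + u*v**2 + v**2.
No constant or linear terms (consistent with a singular point). Quadratic part: v**2. Cubic part: u**3 + u*v**2.
The quadratic part v**2 is a perfect square, so there is a single (double) tangent line v = 0, i.e. y = 1. Restricting the cubic part to that line (v = 0) leaves u**3 ≠ 0, so f is not divisible by v and the branch is v² ≈ -u**3 to lowest order — this is a cusp.
Classification: cusp.


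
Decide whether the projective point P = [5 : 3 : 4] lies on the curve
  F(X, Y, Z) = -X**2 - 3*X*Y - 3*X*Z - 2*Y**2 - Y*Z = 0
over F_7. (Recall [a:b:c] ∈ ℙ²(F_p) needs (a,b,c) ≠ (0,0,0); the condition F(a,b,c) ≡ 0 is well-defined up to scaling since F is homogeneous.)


F(5,3,4) ≡ 1 (mod 7); P is NOT on the curve.

Evaluate F(5, 3, 4) term-by-term (mod 7).
  -X**2 ↦ -1·25·1·1 = -25
  -3*X*Y ↦ -3·5·3·1 = -45
  -3*X*Z ↦ -3·5·1·4 = -60
  -2*Y**2 ↦ -2·1·9·1 = -18
  -Y*Z ↦ -1·1·3·4 = -12
Sum: F(5, 3, 4) = (-25) + (-45) + (-60) + (-18) + (-12) = -160.
Reducing mod 7: -160 ≡ 1 (mod 7).
Since F(a, b, c) ≡ 1 ≠ 0 (mod 7), P does NOT lie on the curve.


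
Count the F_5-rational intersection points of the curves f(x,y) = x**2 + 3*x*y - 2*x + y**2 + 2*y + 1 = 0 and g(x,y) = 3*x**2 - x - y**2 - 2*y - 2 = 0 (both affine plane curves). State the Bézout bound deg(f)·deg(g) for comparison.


Common zeros: {(1, 0), (2, 1)}; count = 2; Bézout bound = 4.

deg(f) = 2, deg(g) = 2, so Bézout bound = 4.
Scan x ∈ F_5. For each x, list the y ∈ F_5 with f(x, y) ≡ 0 and those with g(x, y) ≡ 0 (mod 5); the common zeros in that column are the intersection.
  x = 0: f ≡ 0 at y ∈ {4}; g ≡ 0 at y ∈ {1, 2}; common: ∅.
  x = 1: f ≡ 0 at y ∈ {0}; g ≡ 0 at y ∈ {0, 3}; common: {0}.
  x = 2: f ≡ 0 at y ∈ {1}; g ≡ 0 at y ∈ {1, 2}; common: {1}.
  x = 3: f ≡ 0 at y ∈ {2}; g ≡ 0 at y ∈ ∅; common: ∅.
  x = 4: f ≡ 0 at y ∈ {3}; g ≡ 0 at y ∈ ∅; common: ∅.
Collecting: common zeros = {(1, 0), (2, 1)}, so the count is 2.
Comparison with the Bézout bound: 2 ≤ 4 = deg(f)·deg(g), as expected for curves with no common component (the affine F_5-count falls short of the bound because intersections may lie at infinity, over extension fields, or carry multiplicity).


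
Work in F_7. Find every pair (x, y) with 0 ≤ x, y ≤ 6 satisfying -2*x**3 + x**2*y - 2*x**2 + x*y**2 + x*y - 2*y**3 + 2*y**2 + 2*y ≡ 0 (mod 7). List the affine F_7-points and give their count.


Affine F_7-points: {(0, 0), (1, 2), (2, 1), (2, 4), (5, 2), (6, 0)}; count = 6.

For each of the 49 pairs (x, y) ∈ F_7², evaluate f(x, y) mod 7. Record the zeros.
  x = 0: [0↦0, 1↦2, 2↦3, 3↦5, 4↦3, 5↦6, 6↦2]  zeros at y ∈ {0}
  x = 1: [0↦3, 1↦1, 2↦0, 3↦2, 4↦2, 5↦2, 6↦4]  zeros at y ∈ {2}
  x = 2: [0↦4, 1↦0, 2↦6, 3↦3, 4↦0, 5↦6, 6↦2]  zeros at y ∈ {1, 4}
  x = 3: [0↦5, 1↦1, 2↦2, 3↦3, 4↦6, 5↦6, 6↦5]  zeros at y ∈ ∅
  x = 4: [0↦1, 1↦6, 2↦4, 3↦4, 4↦1, 5↦4, 6↦1]  zeros at y ∈ ∅
  x = 5: [0↦1, 1↦3, 2↦0, 3↦1, 4↦1, 5↦2, 6↦6]  zeros at y ∈ {2}
  x = 6: [0↦0, 1↦1, 2↦6, 3↦3, 4↦1, 5↦2, 6↦1]  zeros at y ∈ {0}
Collecting zeros: affine points = {(0, 0), (1, 2), (2, 1), (2, 4), (5, 2), (6, 0)}.
Total count |C(F_7)_aff| = 6.


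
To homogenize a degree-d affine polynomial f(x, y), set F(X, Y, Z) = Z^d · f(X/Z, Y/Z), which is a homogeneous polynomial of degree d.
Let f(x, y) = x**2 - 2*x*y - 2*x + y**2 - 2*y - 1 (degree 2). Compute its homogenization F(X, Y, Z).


F(X, Y, Z) = X**2 - 2*X*Y - 2*X*Z + Y**2 - 2*Y*Z - Z**2

deg(f) = 2.
Substitute x = X/Z, y = Y/Z into f, then multiply by Z^2.
  monomial 1·x^2·y^0 ↦ 1·X^2·Y^0·Z^0.
  monomial -2·x^1·y^1 ↦ -2·X^1·Y^1·Z^0.
  monomial -2·x^1·y^0 ↦ -2·X^1·Y^0·Z^1.
  monomial 1·x^0·y^2 ↦ 1·X^0·Y^2·Z^0.
  monomial -2·x^0·y^1 ↦ -2·X^0·Y^1·Z^1.
  monomial -1·x^0·y^0 ↦ -1·X^0·Y^0·Z^2.
Collecting: F(X, Y, Z) = X**2 - 2*X*Y - 2*X*Z + Y**2 - 2*Y*Z - Z**2.


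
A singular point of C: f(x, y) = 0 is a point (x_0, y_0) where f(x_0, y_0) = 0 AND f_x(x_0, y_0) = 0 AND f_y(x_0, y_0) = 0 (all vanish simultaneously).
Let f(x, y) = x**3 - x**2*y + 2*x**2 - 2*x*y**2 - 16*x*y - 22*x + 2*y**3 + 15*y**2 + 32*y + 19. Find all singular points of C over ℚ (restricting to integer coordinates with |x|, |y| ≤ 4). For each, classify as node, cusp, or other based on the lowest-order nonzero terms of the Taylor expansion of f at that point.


Singular points: {(-2, -3)}; classification: node.

Compute partial derivatives:
  f_x = 3*x**2 - 2*x*y + 4*x - 2*y**2 - 16*y - 22.
  f_y = -x**2 - 4*x*y - 16*x + 6*y**2 + 30*y + 32.
Scan x_0 ∈ {−4, ..., 4}. For each x_0, f_y(x_0, y) is a polynomial in y; find its integer roots y ∈ {−4, ..., 4}, then test f_x and f at those candidates.
  x = -4: f_y(-4, y) = 6*y**2 + 46*y + 80; no integer root y with |y| ≤ 4.
  x = -3: f_y(-3, y) = 6*y**2 + 42*y + 71; no integer root y with |y| ≤ 4.
  x = -2: f_y(-2, y) = 6*y**2 + 38*y + 60; vanishes at y ∈ {-3}. (-2, -3): f_x = 0, f = 0 — SINGULAR.
  x = -1: f_y(-1, y) = 6*y**2 + 34*y + 47; no integer root y with |y| ≤ 4.
  x = 0: f_y(0, y) = 6*y**2 + 30*y + 32; no integer root y with |y| ≤ 4.
  x = 1: f_y(1, y) = 6*y**2 + 26*y + 15; no integer root y with |y| ≤ 4.
  x = 2: f_y(2, y) = 6*y**2 + 22*y - 4; no integer root y with |y| ≤ 4.
  x = 3: f_y(3, y) = 6*y**2 + 18*y - 25; no integer root y with |y| ≤ 4.
  x = 4: f_y(4, y) = 6*y**2 + 14*y - 48; no integer root y with |y| ≤ 4.
Only singular point on the grid: (-2, -3).
Classify: substitute x = -2 + u, y = -3 + v and expand: f = u**3 - u**2*v - u**2 - 2*u*v**2 + 2*v**3 + v**2.
No constant or linear terms (consistent with a singular point). Quadratic part: -u**2 + v**2. Cubic part: u**3 - u**2*v - 2*u*v**2 + 2*v**3.
The quadratic part v**2 - u**2 = (v − u)(v + u) splits into two distinct linear factors, so there are two distinct tangent lines y − -3 = ±(x − -2) — this is a node (ordinary double point).
Classification: node.


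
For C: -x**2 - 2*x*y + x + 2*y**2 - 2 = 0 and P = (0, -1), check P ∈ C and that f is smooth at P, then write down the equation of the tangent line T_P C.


Tangent line at P: 3*x - 4*y - 4 = 0.

Step 1: f(0, -1) = 0, so P lies on C.
Step 2: partial derivatives
  f_x(x, y) = -2*x - 2*y + 1, f_y(x, y) = -2*x + 4*y.
  f_x(P) = 3, f_y(P) = -4 (gradient nonzero, so P is smooth).
Step 3: tangent line at P: 3·(x − 0) + -4·(y − -1) = 0.
Expanding: 3*x - 4*y - 4 = 0.


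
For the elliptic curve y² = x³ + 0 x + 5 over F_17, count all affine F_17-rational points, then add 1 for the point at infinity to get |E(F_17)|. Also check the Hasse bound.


Affine points = {(2, 8), (2, 9), (3, 7), (3, 10), (4, 1), (4, 16), (6, 0), (7, 5), (7, 12), (10, 6), (10, 11), (12, 4), (12, 13), (13, 3), (13, 14), (16, 2), (16, 15)}; affine count = 17; |E(F_17)| = 18.

Discriminant check: Δ ∝ 4a³ + 27b² = 4·0³ + 27·5² = 4·0 + 27·25 ≡ 12 (mod 17). Nonzero ⇒ E is nonsingular.
For each x ∈ F_17, compute rhs = x³ + 0·x + 5 mod 17, then count y ∈ F_17 with y² ≡ rhs.
  x = 0: rhs = 5, matching y values: none (0 points).
  x = 1: rhs = 6, matching y values: none (0 points).
  x = 2: rhs = 13, matching y values: 8, 9 (2 points).
  x = 3: rhs = 15, matching y values: 7, 10 (2 points).
  x = 4: rhs = 1, matching y values: 1, 16 (2 points).
  x = 5: rhs = 11, matching y values: none (0 points).
  x = 6: rhs = 0, matching y values: 0 (1 points).
  x = 7: rhs = 8, matching y values: 5, 12 (2 points).
  x = 8: rhs = 7, matching y values: none (0 points).
  x = 9: rhs = 3, matching y values: none (0 points).
  x = 10: rhs = 2, matching y values: 6, 11 (2 points).
  x = 11: rhs = 10, matching y values: none (0 points).
  x = 12: rhs = 16, matching y values: 4, 13 (2 points).
  x = 13: rhs = 9, matching y values: 3, 14 (2 points).
  x = 14: rhs = 12, matching y values: none (0 points).
  x = 15: rhs = 14, matching y values: none (0 points).
  x = 16: rhs = 4, matching y values: 2, 15 (2 points).
Total affine count: 17.
Full point count |E(F_17)| = 17 + 1 = 18.
Hasse bound: |18 − (17+1)| = |0| = 0 ≤ 2√17 ≈ 8.2462 ✓.


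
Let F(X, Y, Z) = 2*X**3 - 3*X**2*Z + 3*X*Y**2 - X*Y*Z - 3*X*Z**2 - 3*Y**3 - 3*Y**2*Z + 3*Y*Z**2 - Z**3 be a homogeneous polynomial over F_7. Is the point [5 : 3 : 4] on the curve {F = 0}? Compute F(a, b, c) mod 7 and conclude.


F(5,3,4) ≡ 5 (mod 7); P is NOT on the curve.

Evaluate F(5, 3, 4) term-by-term (mod 7).
  2*X**3 ↦ 2·125·1·1 = 250
  -3*X**2*Z ↦ -3·25·1·4 = -300
  3*X*Y**2 ↦ 3·5·9·1 = 135
  -X*Y*Z ↦ -1·5·3·4 = -60
  -3*X*Z**2 ↦ -3·5·1·16 = -240
  -3*Y**3 ↦ -3·1·27·1 = -81
  -3*Y**2*Z ↦ -3·1·9·4 = -108
  3*Y*Z**2 ↦ 3·1·3·16 = 144
  -Z**3 ↦ -1·1·1·64 = -64
Sum: F(5, 3, 4) = (250) + (-300) + (135) + (-60) + (-240) + (-81) + (-108) + (144) + (-64) = -324.
Reducing mod 7: -324 ≡ 5 (mod 7).
Since F(a, b, c) ≡ 5 ≠ 0 (mod 7), P does NOT lie on the curve.


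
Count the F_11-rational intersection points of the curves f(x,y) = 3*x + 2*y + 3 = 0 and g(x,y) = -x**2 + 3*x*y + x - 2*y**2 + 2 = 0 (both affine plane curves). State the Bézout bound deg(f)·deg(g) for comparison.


Common zeros: {(8, 3), (10, 0)}; count = 2; Bézout bound = 2.

deg(f) = 1, deg(g) = 2, so Bézout bound = 2.
Scan x ∈ F_11. For each x, list the y ∈ F_11 with f(x, y) ≡ 0 and those with g(x, y) ≡ 0 (mod 11); the common zeros in that column are the intersection.
  x = 0: f ≡ 0 at y ∈ {4}; g ≡ 0 at y ∈ {1, 10}; common: ∅.
  x = 1: f ≡ 0 at y ∈ {8}; g ≡ 0 at y ∈ {2, 5}; common: ∅.
  x = 2: f ≡ 0 at y ∈ {1}; g ≡ 0 at y ∈ {0, 3}; common: ∅.
  x = 3: f ≡ 0 at y ∈ {5}; g ≡ 0 at y ∈ {4, 6}; common: ∅.
  x = 4: f ≡ 0 at y ∈ {9}; g ≡ 0 at y ∈ {1, 5}; common: ∅.
  x = 5: f ≡ 0 at y ∈ {2}; g ≡ 0 at y ∈ {6, 7}; common: ∅.
  x = 6: f ≡ 0 at y ∈ {6}; g ≡ 0 at y ∈ {2, 7}; common: ∅.
  x = 7: f ≡ 0 at y ∈ {10}; g ≡ 0 at y ∈ {8}; common: ∅.
  x = 8: f ≡ 0 at y ∈ {3}; g ≡ 0 at y ∈ {3, 9}; common: {3}.
  x = 9: f ≡ 0 at y ∈ {7}; g ≡ 0 at y ∈ {9, 10}; common: ∅.
  x = 10: f ≡ 0 at y ∈ {0}; g ≡ 0 at y ∈ {0, 4}; common: {0}.
Collecting: common zeros = {(8, 3), (10, 0)}, so the count is 2.
Comparison with the Bézout bound: 2 ≤ 2 = deg(f)·deg(g), as expected for curves with no common component (the bound is attained).


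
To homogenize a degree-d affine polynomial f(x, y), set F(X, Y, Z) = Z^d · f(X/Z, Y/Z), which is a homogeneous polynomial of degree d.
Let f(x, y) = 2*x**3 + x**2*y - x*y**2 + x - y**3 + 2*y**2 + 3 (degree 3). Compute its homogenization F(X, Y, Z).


F(X, Y, Z) = 2*X**3 + X**2*Y - X*Y**2 + X*Z**2 - Y**3 + 2*Y**2*Z + 3*Z**3

deg(f) = 3.
Substitute x = X/Z, y = Y/Z into f, then multiply by Z^3.
  monomial 2·x^3·y^0 ↦ 2·X^3·Y^0·Z^0.
  monomial 1·x^2·y^1 ↦ 1·X^2·Y^1·Z^0.
  monomial -1·x^1·y^2 ↦ -1·X^1·Y^2·Z^0.
  monomial 1·x^1·y^0 ↦ 1·X^1·Y^0·Z^2.
  monomial -1·x^0·y^3 ↦ -1·X^0·Y^3·Z^0.
  monomial 2·x^0·y^2 ↦ 2·X^0·Y^2·Z^1.
  monomial 3·x^0·y^0 ↦ 3·X^0·Y^0·Z^3.
Collecting: F(X, Y, Z) = 2*X**3 + X**2*Y - X*Y**2 + X*Z**2 - Y**3 + 2*Y**2*Z + 3*Z**3.


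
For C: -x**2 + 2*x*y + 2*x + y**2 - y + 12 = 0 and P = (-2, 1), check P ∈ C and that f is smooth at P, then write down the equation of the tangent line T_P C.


Tangent line at P: 8*x - 3*y + 19 = 0.

Step 1: f(-2, 1) = 0, so P lies on C.
Step 2: partial derivatives
  f_x(x, y) = -2*x + 2*y + 2, f_y(x, y) = 2*x + 2*y - 1.
  f_x(P) = 8, f_y(P) = -3 (gradient nonzero, so P is smooth).
Step 3: tangent line at P: 8·(x − -2) + -3·(y − 1) = 0.
Expanding: 8*x - 3*y + 19 = 0.


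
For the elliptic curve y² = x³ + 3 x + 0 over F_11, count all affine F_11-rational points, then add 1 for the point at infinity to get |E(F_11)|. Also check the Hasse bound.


Affine points = {(0, 0), (1, 2), (1, 9), (2, 5), (2, 6), (3, 5), (3, 6), (6, 5), (6, 6), (7, 1), (7, 10)}; affine count = 11; |E(F_11)| = 12.

Discriminant check: Δ ∝ 4a³ + 27b² = 4·3³ + 27·0² = 4·27 + 27·0 ≡ 9 (mod 11). Nonzero ⇒ E is nonsingular.
For each x ∈ F_11, compute rhs = x³ + 3·x + 0 mod 11, then count y ∈ F_11 with y² ≡ rhs.
  x = 0: rhs = 0, matching y values: 0 (1 points).
  x = 1: rhs = 4, matching y values: 2, 9 (2 points).
  x = 2: rhs = 3, matching y values: 5, 6 (2 points).
  x = 3: rhs = 3, matching y values: 5, 6 (2 points).
  x = 4: rhs = 10, matching y values: none (0 points).
  x = 5: rhs = 8, matching y values: none (0 points).
  x = 6: rhs = 3, matching y values: 5, 6 (2 points).
  x = 7: rhs = 1, matching y values: 1, 10 (2 points).
  x = 8: rhs = 8, matching y values: none (0 points).
  x = 9: rhs = 8, matching y values: none (0 points).
  x = 10: rhs = 7, matching y values: none (0 points).
Total affine count: 11.
Full point count |E(F_11)| = 11 + 1 = 12.
Hasse bound: |12 − (11+1)| = |0| = 0 ≤ 2√11 ≈ 6.6332 ✓.


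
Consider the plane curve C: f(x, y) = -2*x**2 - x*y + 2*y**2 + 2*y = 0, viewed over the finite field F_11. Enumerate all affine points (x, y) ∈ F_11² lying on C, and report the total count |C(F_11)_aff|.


Affine F_11-points: {(0, 0), (0, 10), (2, 2), (2, 9), (6, 3), (6, 10), (8, 1), (8, 2), (9, 3), (9, 6), (10, 6), (10, 9)}; count = 12.

For each of the 121 pairs (x, y) ∈ F_11², evaluate f(x, y) mod 11. Record the zeros.
  x = 0: [0↦0, 1↦4, 2↦1, 3↦2, 4↦7, 5↦5, 6↦7, 7↦2, 8↦1, 9↦4, 10↦0]  zeros at y ∈ {0, 10}
  x = 1: [0↦9, 1↦1, 2↦8, 3↦8, 4↦1, 5↦9, 6↦10, 7↦4, 8↦2, 9↦4, 10↦10]  zeros at y ∈ ∅
  x = 2: [0↦3, 1↦5, 2↦0, 3↦10, 4↦2, 5↦9, 6↦9, 7↦2, 8↦10, 9↦0, 10↦5]  zeros at y ∈ {2, 9}
  x = 3: [0↦4, 1↦5, 2↦10, 3↦8, 4↦10, 5↦5, 6↦4, 7↦7, 8↦3, 9↦3, 10↦7]  zeros at y ∈ ∅
  x = 4: [0↦1, 1↦1, 2↦5, 3↦2, 4↦3, 5↦8, 6↦6, 7↦8, 8↦3, 9↦2, 10↦5]  zeros at y ∈ ∅
  x = 5: [0↦5, 1↦4, 2↦7, 3↦3, 4↦3, 5↦7, 6↦4, 7↦5, 8↦10, 9↦8, 10↦10]  zeros at y ∈ ∅
  x = 6: [0↦5, 1↦3, 2↦5, 3↦0, 4↦10, 5↦2, 6↦9, 7↦9, 8↦2, 9↦10, 10↦0]  zeros at y ∈ {3, 10}
  x = 7: [0↦1, 1↦9, 2↦10, 3↦4, 4↦2, 5↦4, 6↦10, 7↦9, 8↦1, 9↦8, 10↦8]  zeros at y ∈ ∅
  x = 8: [0↦4, 1↦0, 2↦0, 3↦4, 4↦1, 5↦2, 6↦7, 7↦5, 8↦7, 9↦2, 10↦1]  zeros at y ∈ {1, 2}
  x = 9: [0↦3, 1↦9, 2↦8, 3↦0, 4↦7, 5↦7, 6↦0, 7↦8, 8↦9, 9↦3, 10↦1]  zeros at y ∈ {3, 6}
  x = 10: [0↦9, 1↦3, 2↦1, 3↦3, 4↦9, 5↦8, 6↦0, 7↦7, 8↦7, 9↦0, 10↦8]  zeros at y ∈ {6, 9}
Collecting zeros: affine points = {(0, 0), (0, 10), (2, 2), (2, 9), (6, 3), (6, 10), (8, 1), (8, 2), (9, 3), (9, 6), (10, 6), (10, 9)}.
Total count |C(F_11)_aff| = 12.


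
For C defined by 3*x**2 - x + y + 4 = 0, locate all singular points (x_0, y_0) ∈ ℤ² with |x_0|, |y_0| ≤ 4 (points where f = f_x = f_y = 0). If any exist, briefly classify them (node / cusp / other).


No singular points in the scanned grid; C is smooth there.

Compute partial derivatives:
  f_x = 6*x - 1.
  f_y = 1.
f_y = 1 is a nonzero constant, so f_y never vanishes: no point (x, y) can satisfy f = f_x = f_y = 0. In particular no (x, y) ∈ {−4, ..., 4}² is singular; the curve is smooth.


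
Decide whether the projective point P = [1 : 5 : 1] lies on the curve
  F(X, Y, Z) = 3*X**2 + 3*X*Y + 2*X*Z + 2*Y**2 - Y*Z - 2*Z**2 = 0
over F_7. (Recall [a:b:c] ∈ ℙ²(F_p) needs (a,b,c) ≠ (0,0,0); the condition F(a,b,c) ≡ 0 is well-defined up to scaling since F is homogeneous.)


F(1,5,1) ≡ 0 (mod 7); P is on the curve.

Evaluate F(1, 5, 1) term-by-term (mod 7).
  3*X**2 ↦ 3·1·1·1 = 3
  3*X*Y ↦ 3·1·5·1 = 15
  2*X*Z ↦ 2·1·1·1 = 2
  2*Y**2 ↦ 2·1·25·1 = 50
  -Y*Z ↦ -1·1·5·1 = -5
  -2*Z**2 ↦ -2·1·1·1 = -2
Sum: F(1, 5, 1) = (3) + (15) + (2) + (50) + (-5) + (-2) = 63.
Reducing mod 7: 63 ≡ 0 (mod 7).
Since F(a, b, c) ≡ 0 (mod 7), P lies on the curve.


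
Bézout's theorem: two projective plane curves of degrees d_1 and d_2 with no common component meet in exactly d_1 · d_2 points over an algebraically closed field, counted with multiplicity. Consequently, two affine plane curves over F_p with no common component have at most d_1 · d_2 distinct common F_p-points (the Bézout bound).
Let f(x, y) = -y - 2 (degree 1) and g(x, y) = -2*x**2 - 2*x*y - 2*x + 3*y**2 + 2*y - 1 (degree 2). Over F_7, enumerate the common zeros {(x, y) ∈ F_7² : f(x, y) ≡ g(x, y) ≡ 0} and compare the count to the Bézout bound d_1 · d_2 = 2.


Common zeros: {(0, 5), (1, 5)}; count = 2; Bézout bound = 2.

deg(f) = 1, deg(g) = 2, so Bézout bound = 2.
Scan x ∈ F_7. For each x, list the y ∈ F_7 with f(x, y) ≡ 0 and those with g(x, y) ≡ 0 (mod 7); the common zeros in that column are the intersection.
  x = 0: f ≡ 0 at y ∈ {5}; g ≡ 0 at y ∈ {5, 6}; common: {5}.
  x = 1: f ≡ 0 at y ∈ {5}; g ≡ 0 at y ∈ {2, 5}; common: {5}.
  x = 2: f ≡ 0 at y ∈ {5}; g ≡ 0 at y ∈ ∅; common: ∅.
  x = 3: f ≡ 0 at y ∈ {5}; g ≡ 0 at y ∈ {2, 4}; common: ∅.
  x = 4: f ≡ 0 at y ∈ {5}; g ≡ 0 at y ∈ ∅; common: ∅.
  x = 5: f ≡ 0 at y ∈ {5}; g ≡ 0 at y ∈ ∅; common: ∅.
  x = 6: f ≡ 0 at y ∈ {5}; g ≡ 0 at y ∈ {4}; common: ∅.
Collecting: common zeros = {(0, 5), (1, 5)}, so the count is 2.
Comparison with the Bézout bound: 2 ≤ 2 = deg(f)·deg(g), as expected for curves with no common component (the bound is attained).


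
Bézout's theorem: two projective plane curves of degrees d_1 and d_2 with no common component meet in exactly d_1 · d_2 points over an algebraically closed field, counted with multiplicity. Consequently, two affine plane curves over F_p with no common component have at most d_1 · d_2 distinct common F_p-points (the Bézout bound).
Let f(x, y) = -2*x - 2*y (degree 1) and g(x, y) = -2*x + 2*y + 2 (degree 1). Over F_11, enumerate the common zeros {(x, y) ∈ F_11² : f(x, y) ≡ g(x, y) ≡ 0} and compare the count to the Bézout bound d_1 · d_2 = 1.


Common zeros: {(6, 5)}; count = 1; Bézout bound = 1.

deg(f) = 1, deg(g) = 1, so Bézout bound = 1.
Scan x ∈ F_11. For each x, list the y ∈ F_11 with f(x, y) ≡ 0 and those with g(x, y) ≡ 0 (mod 11); the common zeros in that column are the intersection.
  x = 0: f ≡ 0 at y ∈ {0}; g ≡ 0 at y ∈ {10}; common: ∅.
  x = 1: f ≡ 0 at y ∈ {10}; g ≡ 0 at y ∈ {0}; common: ∅.
  x = 2: f ≡ 0 at y ∈ {9}; g ≡ 0 at y ∈ {1}; common: ∅.
  x = 3: f ≡ 0 at y ∈ {8}; g ≡ 0 at y ∈ {2}; common: ∅.
  x = 4: f ≡ 0 at y ∈ {7}; g ≡ 0 at y ∈ {3}; common: ∅.
  x = 5: f ≡ 0 at y ∈ {6}; g ≡ 0 at y ∈ {4}; common: ∅.
  x = 6: f ≡ 0 at y ∈ {5}; g ≡ 0 at y ∈ {5}; common: {5}.
  x = 7: f ≡ 0 at y ∈ {4}; g ≡ 0 at y ∈ {6}; common: ∅.
  x = 8: f ≡ 0 at y ∈ {3}; g ≡ 0 at y ∈ {7}; common: ∅.
  x = 9: f ≡ 0 at y ∈ {2}; g ≡ 0 at y ∈ {8}; common: ∅.
  x = 10: f ≡ 0 at y ∈ {1}; g ≡ 0 at y ∈ {9}; common: ∅.
Collecting: common zeros = {(6, 5)}, so the count is 1.
Comparison with the Bézout bound: 1 ≤ 1 = deg(f)·deg(g), as expected for curves with no common component (the bound is attained).


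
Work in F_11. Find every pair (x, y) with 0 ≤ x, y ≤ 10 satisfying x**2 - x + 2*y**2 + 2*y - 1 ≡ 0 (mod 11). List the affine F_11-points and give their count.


Affine F_11-points: {(0, 2), (0, 8), (1, 2), (1, 8), (4, 0), (4, 10), (6, 1), (6, 9), (8, 0), (8, 10)}; count = 10.

For each of the 121 pairs (x, y) ∈ F_11², evaluate f(x, y) mod 11. Record the zeros.
  x = 0: [0↦10, 1↦3, 2↦0, 3↦1, 4↦6, 5↦4, 6↦6, 7↦1, 8↦0, 9↦3, 10↦10]  zeros at y ∈ {2, 8}
  x = 1: [0↦10, 1↦3, 2↦0, 3↦1, 4↦6, 5↦4, 6↦6, 7↦1, 8↦0, 9↦3, 10↦10]  zeros at y ∈ {2, 8}
  x = 2: [0↦1, 1↦5, 2↦2, 3↦3, 4↦8, 5↦6, 6↦8, 7↦3, 8↦2, 9↦5, 10↦1]  zeros at y ∈ ∅
  x = 3: [0↦5, 1↦9, 2↦6, 3↦7, 4↦1, 5↦10, 6↦1, 7↦7, 8↦6, 9↦9, 10↦5]  zeros at y ∈ ∅
  x = 4: [0↦0, 1↦4, 2↦1, 3↦2, 4↦7, 5↦5, 6↦7, 7↦2, 8↦1, 9↦4, 10↦0]  zeros at y ∈ {0, 10}
  x = 5: [0↦8, 1↦1, 2↦9, 3↦10, 4↦4, 5↦2, 6↦4, 7↦10, 8↦9, 9↦1, 10↦8]  zeros at y ∈ ∅
  x = 6: [0↦7, 1↦0, 2↦8, 3↦9, 4↦3, 5↦1, 6↦3, 7↦9, 8↦8, 9↦0, 10↦7]  zeros at y ∈ {1, 9}
  x = 7: [0↦8, 1↦1, 2↦9, 3↦10, 4↦4, 5↦2, 6↦4, 7↦10, 8↦9, 9↦1, 10↦8]  zeros at y ∈ ∅
  x = 8: [0↦0, 1↦4, 2↦1, 3↦2, 4↦7, 5↦5, 6↦7, 7↦2, 8↦1, 9↦4, 10↦0]  zeros at y ∈ {0, 10}
  x = 9: [0↦5, 1↦9, 2↦6, 3↦7, 4↦1, 5↦10, 6↦1, 7↦7, 8↦6, 9↦9, 10↦5]  zeros at y ∈ ∅
  x = 10: [0↦1, 1↦5, 2↦2, 3↦3, 4↦8, 5↦6, 6↦8, 7↦3, 8↦2, 9↦5, 10↦1]  zeros at y ∈ ∅
Collecting zeros: affine points = {(0, 2), (0, 8), (1, 2), (1, 8), (4, 0), (4, 10), (6, 1), (6, 9), (8, 0), (8, 10)}.
Total count |C(F_11)_aff| = 10.


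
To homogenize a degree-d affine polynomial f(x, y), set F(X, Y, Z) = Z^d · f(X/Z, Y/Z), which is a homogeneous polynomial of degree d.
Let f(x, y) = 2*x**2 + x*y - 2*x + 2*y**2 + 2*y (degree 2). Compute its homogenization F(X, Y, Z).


F(X, Y, Z) = 2*X**2 + X*Y - 2*X*Z + 2*Y**2 + 2*Y*Z

deg(f) = 2.
Substitute x = X/Z, y = Y/Z into f, then multiply by Z^2.
  monomial 2·x^2·y^0 ↦ 2·X^2·Y^0·Z^0.
  monomial 1·x^1·y^1 ↦ 1·X^1·Y^1·Z^0.
  monomial -2·x^1·y^0 ↦ -2·X^1·Y^0·Z^1.
  monomial 2·x^0·y^2 ↦ 2·X^0·Y^2·Z^0.
  monomial 2·x^0·y^1 ↦ 2·X^0·Y^1·Z^1.
Collecting: F(X, Y, Z) = 2*X**2 + X*Y - 2*X*Z + 2*Y**2 + 2*Y*Z.


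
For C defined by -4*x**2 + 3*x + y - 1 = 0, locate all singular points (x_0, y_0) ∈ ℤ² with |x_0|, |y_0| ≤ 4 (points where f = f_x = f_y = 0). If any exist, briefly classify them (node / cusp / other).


No singular points in the scanned grid; C is smooth there.

Compute partial derivatives:
  f_x = 3 - 8*x.
  f_y = 1.
f_y = 1 is a nonzero constant, so f_y never vanishes: no point (x, y) can satisfy f = f_x = f_y = 0. In particular no (x, y) ∈ {−4, ..., 4}² is singular; the curve is smooth.


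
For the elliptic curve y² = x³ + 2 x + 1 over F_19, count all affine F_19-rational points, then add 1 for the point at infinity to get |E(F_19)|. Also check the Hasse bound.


Affine points = {(0, 1), (0, 18), (1, 2), (1, 17), (4, 4), (4, 15), (6, 1), (6, 18), (7, 4), (7, 15), (8, 4), (8, 15), (9, 8), (9, 11), (11, 9), (11, 10), (12, 9), (12, 10), (13, 1), (13, 18), (15, 9), (15, 10), (16, 5), (16, 14), (18, 6), (18, 13)}; affine count = 26; |E(F_19)| = 27.

Discriminant check: Δ ∝ 4a³ + 27b² = 4·2³ + 27·1² = 4·8 + 27·1 ≡ 2 (mod 19). Nonzero ⇒ E is nonsingular.
For each x ∈ F_19, compute rhs = x³ + 2·x + 1 mod 19, then count y ∈ F_19 with y² ≡ rhs.
  x = 0: rhs = 1, matching y values: 1, 18 (2 points).
  x = 1: rhs = 4, matching y values: 2, 17 (2 points).
  x = 2: rhs = 13, matching y values: none (0 points).
  x = 3: rhs = 15, matching y values: none (0 points).
  x = 4: rhs = 16, matching y values: 4, 15 (2 points).
  x = 5: rhs = 3, matching y values: none (0 points).
  x = 6: rhs = 1, matching y values: 1, 18 (2 points).
  x = 7: rhs = 16, matching y values: 4, 15 (2 points).
  x = 8: rhs = 16, matching y values: 4, 15 (2 points).
  x = 9: rhs = 7, matching y values: 8, 11 (2 points).
  x = 10: rhs = 14, matching y values: none (0 points).
  x = 11: rhs = 5, matching y values: 9, 10 (2 points).
  x = 12: rhs = 5, matching y values: 9, 10 (2 points).
  x = 13: rhs = 1, matching y values: 1, 18 (2 points).
  x = 14: rhs = 18, matching y values: none (0 points).
  x = 15: rhs = 5, matching y values: 9, 10 (2 points).
  x = 16: rhs = 6, matching y values: 5, 14 (2 points).
  x = 17: rhs = 8, matching y values: none (0 points).
  x = 18: rhs = 17, matching y values: 6, 13 (2 points).
Total affine count: 26.
Full point count |E(F_19)| = 26 + 1 = 27.
Hasse bound: |27 − (19+1)| = |7| = 7 ≤ 2√19 ≈ 8.7178 ✓.


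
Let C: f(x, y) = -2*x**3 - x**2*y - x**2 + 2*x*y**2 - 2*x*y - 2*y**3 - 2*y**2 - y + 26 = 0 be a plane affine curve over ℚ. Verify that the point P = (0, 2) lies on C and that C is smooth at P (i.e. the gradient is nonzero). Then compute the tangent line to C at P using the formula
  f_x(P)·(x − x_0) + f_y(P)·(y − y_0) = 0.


Tangent line at P: 4*x - 33*y + 66 = 0.

Step 1: f(0, 2) = 0, so P lies on C.
Step 2: partial derivatives
  f_x(x, y) = -6*x**2 - 2*x*y - 2*x + 2*y**2 - 2*y, f_y(x, y) = -x**2 + 4*x*y - 2*x - 6*y**2 - 4*y - 1.
  f_x(P) = 4, f_y(P) = -33 (gradient nonzero, so P is smooth).
Step 3: tangent line at P: 4·(x − 0) + -33·(y − 2) = 0.
Expanding: 4*x - 33*y + 66 = 0.


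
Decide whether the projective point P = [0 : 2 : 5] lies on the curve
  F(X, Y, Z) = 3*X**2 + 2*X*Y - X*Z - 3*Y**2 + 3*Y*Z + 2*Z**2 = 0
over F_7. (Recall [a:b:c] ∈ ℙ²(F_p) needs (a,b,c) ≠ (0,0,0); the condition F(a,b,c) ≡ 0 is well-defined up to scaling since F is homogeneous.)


F(0,2,5) ≡ 5 (mod 7); P is NOT on the curve.

Evaluate F(0, 2, 5) term-by-term (mod 7).
  3*X**2 ↦ 3·0·1·1 = 0
  2*X*Y ↦ 2·0·2·1 = 0
  -X*Z ↦ -1·0·1·5 = 0
  -3*Y**2 ↦ -3·1·4·1 = -12
  3*Y*Z ↦ 3·1·2·5 = 30
  2*Z**2 ↦ 2·1·1·25 = 50
Sum: F(0, 2, 5) = (0) + (0) + (0) + (-12) + (30) + (50) = 68.
Reducing mod 7: 68 ≡ 5 (mod 7).
Since F(a, b, c) ≡ 5 ≠ 0 (mod 7), P does NOT lie on the curve.


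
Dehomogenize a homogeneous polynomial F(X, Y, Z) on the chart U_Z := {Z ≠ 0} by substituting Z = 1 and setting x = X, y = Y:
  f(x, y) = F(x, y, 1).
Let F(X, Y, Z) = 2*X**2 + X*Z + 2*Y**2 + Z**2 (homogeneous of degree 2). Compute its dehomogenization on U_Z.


f(x, y) = 2*x**2 + x + 2*y**2 + 1

On U_Z we set Z = 1. Each monomial c·X^i·Y^j·Z^k in F becomes c·x^i·y^j·1^k = c·x^i·y^j.
Substituting Z = 1: F(X, Y, 1) = 2*x**2 + x + 2*y**2 + 1.
Note: deg(f) ≤ deg(F) = 2; strict inequality happens when F is divisible by Z (lost terms).


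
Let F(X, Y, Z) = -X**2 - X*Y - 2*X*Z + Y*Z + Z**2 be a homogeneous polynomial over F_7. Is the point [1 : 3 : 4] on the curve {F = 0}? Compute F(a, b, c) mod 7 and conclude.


F(1,3,4) ≡ 2 (mod 7); P is NOT on the curve.

Evaluate F(1, 3, 4) term-by-term (mod 7).
  -X**2 ↦ -1·1·1·1 = -1
  -X*Y ↦ -1·1·3·1 = -3
  -2*X*Z ↦ -2·1·1·4 = -8
  Y*Z ↦ 1·1·3·4 = 12
  Z**2 ↦ 1·1·1·16 = 16
Sum: F(1, 3, 4) = (-1) + (-3) + (-8) + (12) + (16) = 16.
Reducing mod 7: 16 ≡ 2 (mod 7).
Since F(a, b, c) ≡ 2 ≠ 0 (mod 7), P does NOT lie on the curve.


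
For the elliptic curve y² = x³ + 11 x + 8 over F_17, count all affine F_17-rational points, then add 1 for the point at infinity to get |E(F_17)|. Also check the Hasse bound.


Affine points = {(0, 5), (0, 12), (2, 2), (2, 15), (3, 0), (5, 1), (5, 16), (6, 1), (6, 16), (8, 8), (8, 9), (10, 8), (10, 9), (11, 7), (11, 10), (12, 7), (12, 10), (13, 6), (13, 11), (14, 4), (14, 13), (16, 8), (16, 9)}; affine count = 23; |E(F_17)| = 24.

Discriminant check: Δ ∝ 4a³ + 27b² = 4·11³ + 27·8² = 4·1331 + 27·64 ≡ 14 (mod 17). Nonzero ⇒ E is nonsingular.
For each x ∈ F_17, compute rhs = x³ + 11·x + 8 mod 17, then count y ∈ F_17 with y² ≡ rhs.
  x = 0: rhs = 8, matching y values: 5, 12 (2 points).
  x = 1: rhs = 3, matching y values: none (0 points).
  x = 2: rhs = 4, matching y values: 2, 15 (2 points).
  x = 3: rhs = 0, matching y values: 0 (1 points).
  x = 4: rhs = 14, matching y values: none (0 points).
  x = 5: rhs = 1, matching y values: 1, 16 (2 points).
  x = 6: rhs = 1, matching y values: 1, 16 (2 points).
  x = 7: rhs = 3, matching y values: none (0 points).
  x = 8: rhs = 13, matching y values: 8, 9 (2 points).
  x = 9: rhs = 3, matching y values: none (0 points).
  x = 10: rhs = 13, matching y values: 8, 9 (2 points).
  x = 11: rhs = 15, matching y values: 7, 10 (2 points).
  x = 12: rhs = 15, matching y values: 7, 10 (2 points).
  x = 13: rhs = 2, matching y values: 6, 11 (2 points).
  x = 14: rhs = 16, matching y values: 4, 13 (2 points).
  x = 15: rhs = 12, matching y values: none (0 points).
  x = 16: rhs = 13, matching y values: 8, 9 (2 points).
Total affine count: 23.
Full point count |E(F_17)| = 23 + 1 = 24.
Hasse bound: |24 − (17+1)| = |6| = 6 ≤ 2√17 ≈ 8.2462 ✓.


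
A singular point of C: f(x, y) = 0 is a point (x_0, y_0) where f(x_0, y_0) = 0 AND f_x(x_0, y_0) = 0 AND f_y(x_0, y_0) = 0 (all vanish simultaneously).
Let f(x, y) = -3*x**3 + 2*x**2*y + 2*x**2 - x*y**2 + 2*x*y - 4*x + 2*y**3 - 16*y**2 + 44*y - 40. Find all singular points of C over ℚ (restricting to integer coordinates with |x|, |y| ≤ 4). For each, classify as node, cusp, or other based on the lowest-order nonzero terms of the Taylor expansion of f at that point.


Singular points: {(1, 3)}; classification: node.

Compute partial derivatives:
  f_x = -9*x**2 + 4*x*y + 4*x - y**2 + 2*y - 4.
  f_y = 2*x**2 - 2*x*y + 2*x + 6*y**2 - 32*y + 44.
Scan x_0 ∈ {−4, ..., 4}. For each x_0, f_y(x_0, y) is a polynomial in y; find its integer roots y ∈ {−4, ..., 4}, then test f_x and f at those candidates.
  x = -4: f_y(-4, y) = 6*y**2 - 24*y + 68; no integer root y with |y| ≤ 4.
  x = -3: f_y(-3, y) = 6*y**2 - 26*y + 56; no integer root y with |y| ≤ 4.
  x = -2: f_y(-2, y) = 6*y**2 - 28*y + 48; no integer root y with |y| ≤ 4.
  x = -1: f_y(-1, y) = 6*y**2 - 30*y + 44; no integer root y with |y| ≤ 4.
  x = 0: f_y(0, y) = 6*y**2 - 32*y + 44; no integer root y with |y| ≤ 4.
  x = 1: f_y(1, y) = 6*y**2 - 34*y + 48; vanishes at y ∈ {3}. (1, 3): f_x = 0, f = 0 — SINGULAR.
  x = 2: f_y(2, y) = 6*y**2 - 36*y + 56; no integer root y with |y| ≤ 4.
  x = 3: f_y(3, y) = 6*y**2 - 38*y + 68; no integer root y with |y| ≤ 4.
  x = 4: f_y(4, y) = 6*y**2 - 40*y + 84; no integer root y with |y| ≤ 4.
Only singular point on the grid: (1, 3).
Classify: substitute x = 1 + u, y = 3 + v and expand: f = -3*u**3 + 2*u**2*v - u**2 - u*v**2 + 2*v**3 + v**2.
No constant or linear terms (consistent with a singular point). Quadratic part: -u**2 + v**2. Cubic part: -3*u**3 + 2*u**2*v - u*v**2 + 2*v**3.
The quadratic part v**2 - u**2 = (v − u)(v + u) splits into two distinct linear factors, so there are two distinct tangent lines y − 3 = ±(x − 1) — this is a node (ordinary double point).
Classification: node.


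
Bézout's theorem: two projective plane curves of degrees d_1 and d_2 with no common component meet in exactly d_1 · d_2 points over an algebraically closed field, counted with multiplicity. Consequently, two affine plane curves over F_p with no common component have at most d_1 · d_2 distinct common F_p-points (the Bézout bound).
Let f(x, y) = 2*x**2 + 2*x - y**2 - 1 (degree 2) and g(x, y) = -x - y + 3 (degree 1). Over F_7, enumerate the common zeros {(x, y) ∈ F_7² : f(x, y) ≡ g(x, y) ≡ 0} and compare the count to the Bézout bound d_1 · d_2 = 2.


Common zeros: ∅; count = 0; Bézout bound = 2.

deg(f) = 2, deg(g) = 1, so Bézout bound = 2.
Scan x ∈ F_7. For each x, list the y ∈ F_7 with f(x, y) ≡ 0 and those with g(x, y) ≡ 0 (mod 7); the common zeros in that column are the intersection.
  x = 0: f ≡ 0 at y ∈ ∅; g ≡ 0 at y ∈ {3}; common: ∅.
  x = 1: f ≡ 0 at y ∈ ∅; g ≡ 0 at y ∈ {2}; common: ∅.
  x = 2: f ≡ 0 at y ∈ {2, 5}; g ≡ 0 at y ∈ {1}; common: ∅.
  x = 3: f ≡ 0 at y ∈ {3, 4}; g ≡ 0 at y ∈ {0}; common: ∅.
  x = 4: f ≡ 0 at y ∈ {2, 5}; g ≡ 0 at y ∈ {6}; common: ∅.
  x = 5: f ≡ 0 at y ∈ ∅; g ≡ 0 at y ∈ {5}; common: ∅.
  x = 6: f ≡ 0 at y ∈ ∅; g ≡ 0 at y ∈ {4}; common: ∅.
Collecting: common zeros = ∅, so the count is 0.
Comparison with the Bézout bound: 0 ≤ 2 = deg(f)·deg(g), as expected for curves with no common component (the affine F_7-count falls short of the bound because intersections may lie at infinity, over extension fields, or carry multiplicity).


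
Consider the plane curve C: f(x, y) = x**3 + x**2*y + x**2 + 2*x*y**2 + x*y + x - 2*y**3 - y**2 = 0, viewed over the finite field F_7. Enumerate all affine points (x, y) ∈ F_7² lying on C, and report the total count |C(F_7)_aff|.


Affine F_7-points: {(0, 0), (0, 3), (2, 0), (2, 1), (2, 4), (4, 0), (5, 5)}; count = 7.

For each of the 49 pairs (x, y) ∈ F_7², evaluate f(x, y) mod 7. Record the zeros.
  x = 0: [0↦0, 1↦4, 2↦1, 3↦0, 4↦3, 5↦5, 6↦1]  zeros at y ∈ {0, 3}
  x = 1: [0↦3, 1↦4, 2↦2, 3↦6, 4↦4, 5↦5, 6↦4]  zeros at y ∈ ∅
  x = 2: [0↦0, 1↦0, 2↦1, 3↦5, 4↦0, 5↦2, 6↦6]  zeros at y ∈ {0, 1, 4}
  x = 3: [0↦4, 1↦5, 2↦4, 3↦3, 4↦4, 5↦2, 6↦6]  zeros at y ∈ ∅
  x = 4: [0↦0, 1↦4, 2↦3, 3↦6, 4↦1, 5↦4, 6↦3]  zeros at y ∈ {0}
  x = 5: [0↦1, 1↦3, 2↦4, 3↦6, 4↦4, 5↦0, 6↦3]  zeros at y ∈ {5}
  x = 6: [0↦6, 1↦1, 2↦6, 3↦2, 4↦5, 5↦3, 6↦5]  zeros at y ∈ ∅
Collecting zeros: affine points = {(0, 0), (0, 3), (2, 0), (2, 1), (2, 4), (4, 0), (5, 5)}.
Total count |C(F_7)_aff| = 7.


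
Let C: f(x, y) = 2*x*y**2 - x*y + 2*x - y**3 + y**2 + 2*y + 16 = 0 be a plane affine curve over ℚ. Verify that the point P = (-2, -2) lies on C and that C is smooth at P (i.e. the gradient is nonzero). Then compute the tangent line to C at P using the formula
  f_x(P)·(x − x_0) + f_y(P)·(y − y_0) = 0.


Tangent line at P: 12*x + 4*y + 32 = 0.

Step 1: f(-2, -2) = 0, so P lies on C.
Step 2: partial derivatives
  f_x(x, y) = 2*y**2 - y + 2, f_y(x, y) = 4*x*y - x - 3*y**2 + 2*y + 2.
  f_x(P) = 12, f_y(P) = 4 (gradient nonzero, so P is smooth).
Step 3: tangent line at P: 12·(x − -2) + 4·(y − -2) = 0.
Expanding: 12*x + 4*y + 32 = 0.


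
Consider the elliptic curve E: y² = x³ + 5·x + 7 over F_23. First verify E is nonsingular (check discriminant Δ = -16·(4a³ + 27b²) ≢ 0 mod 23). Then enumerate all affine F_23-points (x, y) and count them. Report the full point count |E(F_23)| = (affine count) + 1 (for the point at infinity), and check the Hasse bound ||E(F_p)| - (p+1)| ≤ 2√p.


Affine points = {(1, 6), (1, 17), (2, 5), (2, 18), (3, 7), (3, 16), (6, 0), (11, 6), (11, 17), (12, 1), (12, 22), (18, 8), (18, 15), (21, 9), (21, 14), (22, 1), (22, 22)}; affine count = 17; |E(F_23)| = 18.

Discriminant check: Δ ∝ 4a³ + 27b² = 4·5³ + 27·7² = 4·125 + 27·49 ≡ 6 (mod 23). Nonzero ⇒ E is nonsingular.
For each x ∈ F_23, compute rhs = x³ + 5·x + 7 mod 23, then count y ∈ F_23 with y² ≡ rhs.
  x = 0: rhs = 7, matching y values: none (0 points).
  x = 1: rhs = 13, matching y values: 6, 17 (2 points).
  x = 2: rhs = 2, matching y values: 5, 18 (2 points).
  x = 3: rhs = 3, matching y values: 7, 16 (2 points).
  x = 4: rhs = 22, matching y values: none (0 points).
  x = 5: rhs = 19, matching y values: none (0 points).
  x = 6: rhs = 0, matching y values: 0 (1 points).
  x = 7: rhs = 17, matching y values: none (0 points).
  x = 8: rhs = 7, matching y values: none (0 points).
  x = 9: rhs = 22, matching y values: none (0 points).
  x = 10: rhs = 22, matching y values: none (0 points).
  x = 11: rhs = 13, matching y values: 6, 17 (2 points).
  x = 12: rhs = 1, matching y values: 1, 22 (2 points).
  x = 13: rhs = 15, matching y values: none (0 points).
  x = 14: rhs = 15, matching y values: none (0 points).
  x = 15: rhs = 7, matching y values: none (0 points).
  x = 16: rhs = 20, matching y values: none (0 points).
  x = 17: rhs = 14, matching y values: none (0 points).
  x = 18: rhs = 18, matching y values: 8, 15 (2 points).
  x = 19: rhs = 15, matching y values: none (0 points).
  x = 20: rhs = 11, matching y values: none (0 points).
  x = 21: rhs = 12, matching y values: 9, 14 (2 points).
  x = 22: rhs = 1, matching y values: 1, 22 (2 points).
Total affine count: 17.
Full point count |E(F_23)| = 17 + 1 = 18.
Hasse bound: |18 − (23+1)| = |-6| = 6 ≤ 2√23 ≈ 9.5917 ✓.


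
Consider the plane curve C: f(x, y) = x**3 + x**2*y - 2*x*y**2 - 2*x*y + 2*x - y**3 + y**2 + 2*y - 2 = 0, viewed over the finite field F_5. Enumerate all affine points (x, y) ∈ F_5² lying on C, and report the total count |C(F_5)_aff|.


Affine F_5-points: {(0, 1), (1, 1), (1, 4), (2, 0), (3, 1), (4, 0), (4, 3)}; count = 7.

For each of the 25 pairs (x, y) ∈ F_5², evaluate f(x, y) mod 5. Record the zeros.
  x = 0: [0↦3, 1↦0, 2↦3, 3↦1, 4↦3]  zeros at y ∈ {1}
  x = 1: [0↦1, 1↦0, 2↦1, 3↦3, 4↦0]  zeros at y ∈ {1, 4}
  x = 2: [0↦0, 1↦3, 2↦4, 3↦2, 4↦1]  zeros at y ∈ {0}
  x = 3: [0↦1, 1↦0, 2↦3, 3↦4, 4↦2]  zeros at y ∈ {1}
  x = 4: [0↦0, 1↦2, 2↦4, 3↦0, 4↦4]  zeros at y ∈ {0, 3}
Collecting zeros: affine points = {(0, 1), (1, 1), (1, 4), (2, 0), (3, 1), (4, 0), (4, 3)}.
Total count |C(F_5)_aff| = 7.


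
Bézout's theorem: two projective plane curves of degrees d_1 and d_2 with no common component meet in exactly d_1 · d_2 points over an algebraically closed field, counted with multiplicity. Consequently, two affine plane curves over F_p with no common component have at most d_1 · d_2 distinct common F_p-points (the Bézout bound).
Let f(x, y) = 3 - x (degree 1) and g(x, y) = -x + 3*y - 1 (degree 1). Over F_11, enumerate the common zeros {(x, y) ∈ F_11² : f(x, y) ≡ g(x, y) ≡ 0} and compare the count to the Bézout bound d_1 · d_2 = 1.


Common zeros: {(3, 5)}; count = 1; Bézout bound = 1.

deg(f) = 1, deg(g) = 1, so Bézout bound = 1.
Scan x ∈ F_11. For each x, list the y ∈ F_11 with f(x, y) ≡ 0 and those with g(x, y) ≡ 0 (mod 11); the common zeros in that column are the intersection.
  x = 0: f ≡ 0 at y ∈ ∅; g ≡ 0 at y ∈ {4}; common: ∅.
  x = 1: f ≡ 0 at y ∈ ∅; g ≡ 0 at y ∈ {8}; common: ∅.
  x = 2: f ≡ 0 at y ∈ ∅; g ≡ 0 at y ∈ {1}; common: ∅.
  x = 3: f ≡ 0 at y ∈ {0, 1, 2, 3, 4, 5, 6, 7, 8, 9, 10}; g ≡ 0 at y ∈ {5}; common: {5}.
  x = 4: f ≡ 0 at y ∈ ∅; g ≡ 0 at y ∈ {9}; common: ∅.
  x = 5: f ≡ 0 at y ∈ ∅; g ≡ 0 at y ∈ {2}; common: ∅.
  x = 6: f ≡ 0 at y ∈ ∅; g ≡ 0 at y ∈ {6}; common: ∅.
  x = 7: f ≡ 0 at y ∈ ∅; g ≡ 0 at y ∈ {10}; common: ∅.
  x = 8: f ≡ 0 at y ∈ ∅; g ≡ 0 at y ∈ {3}; common: ∅.
  x = 9: f ≡ 0 at y ∈ ∅; g ≡ 0 at y ∈ {7}; common: ∅.
  x = 10: f ≡ 0 at y ∈ ∅; g ≡ 0 at y ∈ {0}; common: ∅.
Collecting: common zeros = {(3, 5)}, so the count is 1.
Comparison with the Bézout bound: 1 ≤ 1 = deg(f)·deg(g), as expected for curves with no common component (the bound is attained).
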